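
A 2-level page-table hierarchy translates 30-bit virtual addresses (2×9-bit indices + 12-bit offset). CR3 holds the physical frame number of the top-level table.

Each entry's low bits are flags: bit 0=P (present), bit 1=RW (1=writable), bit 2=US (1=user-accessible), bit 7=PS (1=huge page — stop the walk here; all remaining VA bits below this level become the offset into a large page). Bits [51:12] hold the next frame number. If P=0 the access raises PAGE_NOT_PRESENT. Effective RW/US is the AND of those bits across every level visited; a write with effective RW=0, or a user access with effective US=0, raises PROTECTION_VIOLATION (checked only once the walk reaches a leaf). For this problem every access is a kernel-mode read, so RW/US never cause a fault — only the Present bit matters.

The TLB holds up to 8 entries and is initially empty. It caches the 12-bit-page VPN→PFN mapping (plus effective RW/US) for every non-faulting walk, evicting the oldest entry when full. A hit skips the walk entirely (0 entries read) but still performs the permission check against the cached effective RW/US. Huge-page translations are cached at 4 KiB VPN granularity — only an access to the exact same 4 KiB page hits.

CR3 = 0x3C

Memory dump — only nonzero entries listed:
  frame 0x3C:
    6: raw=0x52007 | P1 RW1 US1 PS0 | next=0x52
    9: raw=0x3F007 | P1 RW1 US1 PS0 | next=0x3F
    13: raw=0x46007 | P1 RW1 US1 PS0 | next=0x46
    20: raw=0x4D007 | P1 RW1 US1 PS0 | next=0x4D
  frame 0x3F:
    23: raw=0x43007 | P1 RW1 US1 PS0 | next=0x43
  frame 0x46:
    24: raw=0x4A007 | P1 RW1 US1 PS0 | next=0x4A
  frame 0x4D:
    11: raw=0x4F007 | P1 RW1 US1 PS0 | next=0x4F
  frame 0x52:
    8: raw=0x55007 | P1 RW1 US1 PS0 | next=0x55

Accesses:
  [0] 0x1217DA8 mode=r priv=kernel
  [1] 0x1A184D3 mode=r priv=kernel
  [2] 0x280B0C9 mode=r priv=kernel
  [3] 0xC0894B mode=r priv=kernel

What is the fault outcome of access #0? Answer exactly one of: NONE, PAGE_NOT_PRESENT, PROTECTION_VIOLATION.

Trace:
#0 VA=0x1217DA8 (r,kernel):
  L0 @0x3C[9] → 0x3F007  P=1,RW=1,US=1,PS=0
  L1 @0x3F[23] → 0x43007  P=1,RW=1,US=1,PS=0
  ✓ 0x43DA8  — 2 lookups
#1 VA=0x1A184D3 (r,kernel):
  L0 @0x3C[13] → 0x46007  P=1,RW=1,US=1,PS=0
  L1 @0x46[24] → 0x4A007  P=1,RW=1,US=1,PS=0
  ✓ 0x4A4D3  — 2 lookups
#2 VA=0x280B0C9 (r,kernel):
  L0 @0x3C[20] → 0x4D007  P=1,RW=1,US=1,PS=0
  L1 @0x4D[11] → 0x4F007  P=1,RW=1,US=1,PS=0
  ✓ 0x4F0C9  — 2 lookups
#3 VA=0xC0894B (r,kernel):
  L0 @0x3C[6] → 0x52007  P=1,RW=1,US=1,PS=0
  L1 @0x52[8] → 0x55007  P=1,RW=1,US=1,PS=0
  ✓ 0x5594B  — 2 lookups

Access #0 fault: NONE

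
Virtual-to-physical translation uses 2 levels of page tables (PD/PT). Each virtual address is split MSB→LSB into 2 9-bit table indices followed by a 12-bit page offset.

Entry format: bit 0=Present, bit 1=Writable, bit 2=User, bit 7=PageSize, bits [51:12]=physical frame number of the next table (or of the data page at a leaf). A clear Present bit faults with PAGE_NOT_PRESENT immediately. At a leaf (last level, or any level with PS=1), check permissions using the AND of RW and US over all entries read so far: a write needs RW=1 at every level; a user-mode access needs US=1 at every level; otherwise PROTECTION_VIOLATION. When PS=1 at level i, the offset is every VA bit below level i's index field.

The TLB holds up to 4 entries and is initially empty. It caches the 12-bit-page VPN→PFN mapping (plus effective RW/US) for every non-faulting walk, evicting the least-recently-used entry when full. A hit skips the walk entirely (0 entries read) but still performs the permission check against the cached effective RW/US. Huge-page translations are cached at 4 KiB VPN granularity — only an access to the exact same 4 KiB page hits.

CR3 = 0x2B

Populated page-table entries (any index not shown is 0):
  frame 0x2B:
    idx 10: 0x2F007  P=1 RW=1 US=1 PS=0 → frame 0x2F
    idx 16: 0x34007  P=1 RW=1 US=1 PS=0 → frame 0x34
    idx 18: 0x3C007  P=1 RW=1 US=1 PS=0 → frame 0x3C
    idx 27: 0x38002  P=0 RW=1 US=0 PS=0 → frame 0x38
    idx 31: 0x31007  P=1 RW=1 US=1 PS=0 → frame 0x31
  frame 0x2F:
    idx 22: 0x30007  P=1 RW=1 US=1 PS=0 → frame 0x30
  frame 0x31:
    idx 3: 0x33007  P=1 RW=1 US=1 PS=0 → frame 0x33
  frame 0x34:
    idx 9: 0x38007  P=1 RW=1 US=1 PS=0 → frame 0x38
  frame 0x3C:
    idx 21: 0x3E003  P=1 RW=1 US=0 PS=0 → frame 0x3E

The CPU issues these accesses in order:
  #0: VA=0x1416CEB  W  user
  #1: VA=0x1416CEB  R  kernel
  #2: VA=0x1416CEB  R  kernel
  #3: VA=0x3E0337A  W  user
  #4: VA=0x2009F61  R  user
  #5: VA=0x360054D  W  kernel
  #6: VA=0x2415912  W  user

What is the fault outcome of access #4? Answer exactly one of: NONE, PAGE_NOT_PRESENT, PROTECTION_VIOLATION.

Per-access translation:
#0 VA=0x1416CEB (w,user):
  L0 @0x2B[10] → 0x2F007  P=1,RW=1,US=1,PS=0
  L1 @0x2F[22] → 0x30007  P=1,RW=1,US=1,PS=0
  ✓ 0x30CEB  — 2 lookups
#1 VA=0x1416CEB (r,kernel):
  TLB hit vpn=0x1416 → PA=0x30CEB
#2 VA=0x1416CEB (r,kernel):
  TLB hit vpn=0x1416 → PA=0x30CEB
#3 VA=0x3E0337A (w,user):
  L0 @0x2B[31] → 0x31007  P=1,RW=1,US=1,PS=0
  L1 @0x31[3] → 0x33007  P=1,RW=1,US=1,PS=0
  ✓ 0x3337A  — 2 lookups
#4 VA=0x2009F61 (r,user):
  L0 @0x2B[16] → 0x34007  P=1,RW=1,US=1,PS=0
  L1 @0x34[9] → 0x38007  P=1,RW=1,US=1,PS=0
  ✓ 0x38F61  — 2 lookups
#5 VA=0x360054D (w,kernel):
  L0 @0x2B[27] → 0x38002  P=0,RW=1,US=0,PS=0
  ✗ PAGE_NOT_PRESENT  [1 reads]
#6 VA=0x2415912 (w,user):
  L0 @0x2B[18] → 0x3C007  P=1,RW=1,US=1,PS=0
  L1 @0x3C[21] → 0x3E003  P=1,RW=1,US=0,PS=0
  ✗ PROTECTION_VIOLATION  [2 reads]

Access #4 fault: NONE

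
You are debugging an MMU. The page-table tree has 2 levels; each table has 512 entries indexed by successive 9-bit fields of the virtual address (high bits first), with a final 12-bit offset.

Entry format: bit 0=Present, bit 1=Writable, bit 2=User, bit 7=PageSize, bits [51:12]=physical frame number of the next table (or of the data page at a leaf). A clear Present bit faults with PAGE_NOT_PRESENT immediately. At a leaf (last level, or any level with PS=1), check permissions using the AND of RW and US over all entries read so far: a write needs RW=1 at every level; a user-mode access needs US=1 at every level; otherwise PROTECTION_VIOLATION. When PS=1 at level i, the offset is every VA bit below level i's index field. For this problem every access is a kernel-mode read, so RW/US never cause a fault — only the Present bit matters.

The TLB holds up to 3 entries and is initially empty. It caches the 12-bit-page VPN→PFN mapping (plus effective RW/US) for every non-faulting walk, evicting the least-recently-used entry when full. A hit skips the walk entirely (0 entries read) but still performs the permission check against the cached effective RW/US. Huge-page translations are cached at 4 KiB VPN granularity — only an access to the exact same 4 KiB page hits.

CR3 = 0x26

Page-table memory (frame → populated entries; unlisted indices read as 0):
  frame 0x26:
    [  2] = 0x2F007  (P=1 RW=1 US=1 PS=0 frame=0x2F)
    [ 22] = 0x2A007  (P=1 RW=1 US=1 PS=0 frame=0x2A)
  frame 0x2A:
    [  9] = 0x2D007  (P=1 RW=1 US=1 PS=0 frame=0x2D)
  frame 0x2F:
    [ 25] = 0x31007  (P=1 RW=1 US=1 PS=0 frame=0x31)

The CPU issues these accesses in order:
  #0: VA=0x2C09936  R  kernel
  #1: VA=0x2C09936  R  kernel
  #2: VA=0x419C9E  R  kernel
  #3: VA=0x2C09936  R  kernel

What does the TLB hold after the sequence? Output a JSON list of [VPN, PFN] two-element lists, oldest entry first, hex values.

Walk each access:
#0 VA=0x2C09936 (r,kernel):
  lvl0: tbl 0x26, slot 22 ⇒ 0x2A007 (P1/RW1/US1/PS0)
  lvl1: tbl 0x2A, slot 9 ⇒ 0x2D007 (P1/RW1/US1/PS0)
  ⇒ phys 0x2D936  [2 reads]
#1 VA=0x2C09936 (r,kernel):
  TLB hit vpn=0x2C09 → PA=0x2D936
#2 VA=0x419C9E (r,kernel):
  lvl0: tbl 0x26, slot 2 ⇒ 0x2F007 (P1/RW1/US1/PS0)
  lvl1: tbl 0x2F, slot 25 ⇒ 0x31007 (P1/RW1/US1/PS0)
  ⇒ phys 0x31C9E  [2 reads]
#3 VA=0x2C09936 (r,kernel):
  TLB hit vpn=0x2C09 → PA=0x2D936

TLB: [["0x419", "0x31"], ["0x2C09", "0x2D"]]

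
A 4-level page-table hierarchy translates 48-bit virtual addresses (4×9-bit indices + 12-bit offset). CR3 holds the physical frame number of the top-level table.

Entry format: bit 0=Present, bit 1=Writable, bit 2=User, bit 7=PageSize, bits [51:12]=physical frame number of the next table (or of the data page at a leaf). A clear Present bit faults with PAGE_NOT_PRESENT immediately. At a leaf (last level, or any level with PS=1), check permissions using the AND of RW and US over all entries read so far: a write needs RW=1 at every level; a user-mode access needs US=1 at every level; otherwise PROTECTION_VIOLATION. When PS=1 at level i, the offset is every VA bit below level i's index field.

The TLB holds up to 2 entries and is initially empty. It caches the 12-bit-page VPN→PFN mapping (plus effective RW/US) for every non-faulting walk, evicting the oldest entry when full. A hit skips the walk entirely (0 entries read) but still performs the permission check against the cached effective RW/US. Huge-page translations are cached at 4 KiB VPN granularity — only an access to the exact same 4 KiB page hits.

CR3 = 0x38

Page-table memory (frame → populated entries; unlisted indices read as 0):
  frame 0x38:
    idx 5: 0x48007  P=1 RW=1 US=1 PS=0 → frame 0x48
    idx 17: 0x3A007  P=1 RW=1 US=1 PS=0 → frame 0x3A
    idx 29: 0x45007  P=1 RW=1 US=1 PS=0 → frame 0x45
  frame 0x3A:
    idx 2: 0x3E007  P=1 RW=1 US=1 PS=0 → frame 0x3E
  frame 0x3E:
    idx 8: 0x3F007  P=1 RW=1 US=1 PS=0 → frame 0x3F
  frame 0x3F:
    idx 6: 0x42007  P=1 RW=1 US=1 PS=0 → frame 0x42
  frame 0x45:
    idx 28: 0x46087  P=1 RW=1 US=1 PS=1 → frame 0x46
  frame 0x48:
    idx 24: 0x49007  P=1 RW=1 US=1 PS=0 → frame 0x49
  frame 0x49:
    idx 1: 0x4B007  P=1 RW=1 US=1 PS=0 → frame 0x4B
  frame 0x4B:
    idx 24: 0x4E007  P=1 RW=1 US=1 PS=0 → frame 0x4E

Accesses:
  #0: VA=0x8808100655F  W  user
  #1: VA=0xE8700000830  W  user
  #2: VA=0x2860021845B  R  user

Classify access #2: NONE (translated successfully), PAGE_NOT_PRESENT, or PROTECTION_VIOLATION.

Per-access translation:
#0 VA=0x8808100655F (w,user):
  lvl0: tbl 0x38, slot 17 ⇒ 0x3A007 (P1/RW1/US1/PS0)
  lvl1: tbl 0x3A, slot 2 ⇒ 0x3E007 (P1/RW1/US1/PS0)
  lvl2: tbl 0x3E, slot 8 ⇒ 0x3F007 (P1/RW1/US1/PS0)
  lvl3: tbl 0x3F, slot 6 ⇒ 0x42007 (P1/RW1/US1/PS0)
  → PA=0x4255F  (4 entries read)
#1 VA=0xE8700000830 (w,user):
  lvl0: tbl 0x38, slot 29 ⇒ 0x45007 (P1/RW1/US1/PS0)
  lvl1: tbl 0x45, slot 28 ⇒ 0x46087 (P1/RW1/US1/PS1)
  → PA=0x46830 (huge @L1)  (2 entries read)
#2 VA=0x2860021845B (r,user):
  lvl0: tbl 0x38, slot 5 ⇒ 0x48007 (P1/RW1/US1/PS0)
  lvl1: tbl 0x48, slot 24 ⇒ 0x49007 (P1/RW1/US1/PS0)
  lvl2: tbl 0x49, slot 1 ⇒ 0x4B007 (P1/RW1/US1/PS0)
  lvl3: tbl 0x4B, slot 24 ⇒ 0x4E007 (P1/RW1/US1/PS0)
  → PA=0x4E45B  (4 entries read)

Access #2 fault: NONE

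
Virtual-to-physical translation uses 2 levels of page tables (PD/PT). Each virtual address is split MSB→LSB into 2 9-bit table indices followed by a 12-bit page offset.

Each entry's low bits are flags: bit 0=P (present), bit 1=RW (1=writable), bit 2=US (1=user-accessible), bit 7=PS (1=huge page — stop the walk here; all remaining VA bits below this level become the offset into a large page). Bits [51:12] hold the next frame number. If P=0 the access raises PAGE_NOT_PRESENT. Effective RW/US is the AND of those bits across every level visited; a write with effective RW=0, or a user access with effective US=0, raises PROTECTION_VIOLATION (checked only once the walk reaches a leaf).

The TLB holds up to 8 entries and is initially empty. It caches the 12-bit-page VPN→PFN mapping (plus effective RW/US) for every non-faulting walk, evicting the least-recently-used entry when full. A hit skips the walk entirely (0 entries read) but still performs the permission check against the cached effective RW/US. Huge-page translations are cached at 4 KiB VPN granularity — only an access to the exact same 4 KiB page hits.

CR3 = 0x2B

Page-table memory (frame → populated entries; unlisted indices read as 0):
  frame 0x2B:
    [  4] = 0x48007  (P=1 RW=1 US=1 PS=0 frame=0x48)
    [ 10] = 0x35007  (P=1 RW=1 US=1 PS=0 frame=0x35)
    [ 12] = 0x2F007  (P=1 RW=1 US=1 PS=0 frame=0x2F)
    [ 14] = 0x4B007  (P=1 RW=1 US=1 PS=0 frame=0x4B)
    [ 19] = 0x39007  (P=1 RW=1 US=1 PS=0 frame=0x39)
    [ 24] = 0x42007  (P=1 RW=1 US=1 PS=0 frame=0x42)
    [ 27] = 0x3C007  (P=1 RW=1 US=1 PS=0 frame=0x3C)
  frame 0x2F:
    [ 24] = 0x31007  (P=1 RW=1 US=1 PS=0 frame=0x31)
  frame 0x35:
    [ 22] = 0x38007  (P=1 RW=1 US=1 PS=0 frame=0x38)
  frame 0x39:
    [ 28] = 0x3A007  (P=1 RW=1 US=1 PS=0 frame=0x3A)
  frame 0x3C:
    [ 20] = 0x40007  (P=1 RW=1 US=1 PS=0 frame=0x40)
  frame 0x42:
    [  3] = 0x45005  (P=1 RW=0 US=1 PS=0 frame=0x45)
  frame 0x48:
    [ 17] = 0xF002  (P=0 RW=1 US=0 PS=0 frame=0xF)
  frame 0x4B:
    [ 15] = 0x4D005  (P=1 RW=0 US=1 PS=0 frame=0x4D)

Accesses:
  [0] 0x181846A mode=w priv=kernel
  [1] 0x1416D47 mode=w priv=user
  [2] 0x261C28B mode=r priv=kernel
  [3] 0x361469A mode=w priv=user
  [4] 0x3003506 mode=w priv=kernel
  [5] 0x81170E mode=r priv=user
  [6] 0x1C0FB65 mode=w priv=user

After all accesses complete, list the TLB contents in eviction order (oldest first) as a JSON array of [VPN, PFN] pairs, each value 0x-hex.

Per-access translation:
#0 VA=0x181846A (w,kernel):
  [0] read 0x2B idx=12: raw=0x2F007 flags P=1 W=1 U=1 S=0
  [1] read 0x2F idx=24: raw=0x31007 flags P=1 W=1 U=1 S=0
  → PA=0x3146A  (2 entries read)
#1 VA=0x1416D47 (w,user):
  [0] read 0x2B idx=10: raw=0x35007 flags P=1 W=1 U=1 S=0
  [1] read 0x35 idx=22: raw=0x38007 flags P=1 W=1 U=1 S=0
  → PA=0x38D47  (2 entries read)
#2 VA=0x261C28B (r,kernel):
  [0] read 0x2B idx=19: raw=0x39007 flags P=1 W=1 U=1 S=0
  [1] read 0x39 idx=28: raw=0x3A007 flags P=1 W=1 U=1 S=0
  → PA=0x3A28B  (2 entries read)
#3 VA=0x361469A (w,user):
  [0] read 0x2B idx=27: raw=0x3C007 flags P=1 W=1 U=1 S=0
  [1] read 0x3C idx=20: raw=0x40007 flags P=1 W=1 U=1 S=0
  → PA=0x4069A  (2 entries read)
#4 VA=0x3003506 (w,kernel):
  [0] read 0x2B idx=24: raw=0x42007 flags P=1 W=1 U=1 S=0
  [1] read 0x42 idx=3: raw=0x45005 flags P=1 W=0 U=1 S=0
  ✗ PROTECTION_VIOLATION  [2 reads]
#5 VA=0x81170E (r,user):
  [0] read 0x2B idx=4: raw=0x48007 flags P=1 W=1 U=1 S=0
  [1] read 0x48 idx=17: raw=0xF002 flags P=0 W=1 U=0 S=0
  ✗ PAGE_NOT_PRESENT  [2 reads]
#6 VA=0x1C0FB65 (w,user):
  [0] read 0x2B idx=14: raw=0x4B007 flags P=1 W=1 U=1 S=0
  [1] read 0x4B idx=15: raw=0x4D005 flags P=1 W=0 U=1 S=0
  ✗ PROTECTION_VIOLATION  [2 reads]

TLB: [["0x1818", "0x31"], ["0x1416", "0x38"], ["0x261C", "0x3A"], ["0x3614", "0x40"]]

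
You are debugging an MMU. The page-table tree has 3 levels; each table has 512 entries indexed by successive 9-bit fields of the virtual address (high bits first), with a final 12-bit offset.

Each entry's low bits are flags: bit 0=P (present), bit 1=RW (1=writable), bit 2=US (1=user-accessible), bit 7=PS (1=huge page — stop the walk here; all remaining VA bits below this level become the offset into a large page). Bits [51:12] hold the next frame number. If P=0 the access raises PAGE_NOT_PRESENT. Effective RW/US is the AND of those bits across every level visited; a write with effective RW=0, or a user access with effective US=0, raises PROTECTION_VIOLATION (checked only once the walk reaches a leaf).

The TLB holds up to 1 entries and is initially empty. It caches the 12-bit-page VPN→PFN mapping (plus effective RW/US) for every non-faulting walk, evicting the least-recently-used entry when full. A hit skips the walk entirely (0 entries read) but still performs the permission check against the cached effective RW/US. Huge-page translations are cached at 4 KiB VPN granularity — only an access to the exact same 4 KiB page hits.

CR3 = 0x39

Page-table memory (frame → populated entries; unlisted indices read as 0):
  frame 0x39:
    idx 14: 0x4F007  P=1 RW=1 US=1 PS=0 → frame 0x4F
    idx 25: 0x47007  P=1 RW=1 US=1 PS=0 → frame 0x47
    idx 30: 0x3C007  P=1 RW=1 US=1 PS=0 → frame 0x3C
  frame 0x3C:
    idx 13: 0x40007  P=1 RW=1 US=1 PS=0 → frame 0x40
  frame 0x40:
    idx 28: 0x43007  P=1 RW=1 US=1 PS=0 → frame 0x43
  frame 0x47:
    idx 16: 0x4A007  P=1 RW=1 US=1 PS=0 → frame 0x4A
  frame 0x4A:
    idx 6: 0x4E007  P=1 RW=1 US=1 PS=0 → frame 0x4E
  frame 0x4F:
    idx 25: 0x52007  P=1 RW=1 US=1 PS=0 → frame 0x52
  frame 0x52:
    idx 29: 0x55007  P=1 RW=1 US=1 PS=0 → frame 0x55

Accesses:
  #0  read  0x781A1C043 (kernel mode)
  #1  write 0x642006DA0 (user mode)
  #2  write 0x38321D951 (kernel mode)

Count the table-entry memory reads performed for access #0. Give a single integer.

Trace:
#0 VA=0x781A1C043 (r,kernel):
  lvl0: tbl 0x39, slot 30 ⇒ 0x3C007 (P1/RW1/US1/PS0)
  lvl1: tbl 0x3C, slot 13 ⇒ 0x40007 (P1/RW1/US1/PS0)
  lvl2: tbl 0x40, slot 28 ⇒ 0x43007 (P1/RW1/US1/PS0)
  ✓ 0x43043  — 3 lookups
#1 VA=0x642006DA0 (w,user):
  lvl0: tbl 0x39, slot 25 ⇒ 0x47007 (P1/RW1/US1/PS0)
  lvl1: tbl 0x47, slot 16 ⇒ 0x4A007 (P1/RW1/US1/PS0)
  lvl2: tbl 0x4A, slot 6 ⇒ 0x4E007 (P1/RW1/US1/PS0)
  ✓ 0x4EDA0  — 3 lookups
#2 VA=0x38321D951 (w,kernel):
  lvl0: tbl 0x39, slot 14 ⇒ 0x4F007 (P1/RW1/US1/PS0)
  lvl1: tbl 0x4F, slot 25 ⇒ 0x52007 (P1/RW1/US1/PS0)
  lvl2: tbl 0x52, slot 29 ⇒ 0x55007 (P1/RW1/US1/PS0)
  ✓ 0x55951  — 3 lookups

Entries read for #0: 3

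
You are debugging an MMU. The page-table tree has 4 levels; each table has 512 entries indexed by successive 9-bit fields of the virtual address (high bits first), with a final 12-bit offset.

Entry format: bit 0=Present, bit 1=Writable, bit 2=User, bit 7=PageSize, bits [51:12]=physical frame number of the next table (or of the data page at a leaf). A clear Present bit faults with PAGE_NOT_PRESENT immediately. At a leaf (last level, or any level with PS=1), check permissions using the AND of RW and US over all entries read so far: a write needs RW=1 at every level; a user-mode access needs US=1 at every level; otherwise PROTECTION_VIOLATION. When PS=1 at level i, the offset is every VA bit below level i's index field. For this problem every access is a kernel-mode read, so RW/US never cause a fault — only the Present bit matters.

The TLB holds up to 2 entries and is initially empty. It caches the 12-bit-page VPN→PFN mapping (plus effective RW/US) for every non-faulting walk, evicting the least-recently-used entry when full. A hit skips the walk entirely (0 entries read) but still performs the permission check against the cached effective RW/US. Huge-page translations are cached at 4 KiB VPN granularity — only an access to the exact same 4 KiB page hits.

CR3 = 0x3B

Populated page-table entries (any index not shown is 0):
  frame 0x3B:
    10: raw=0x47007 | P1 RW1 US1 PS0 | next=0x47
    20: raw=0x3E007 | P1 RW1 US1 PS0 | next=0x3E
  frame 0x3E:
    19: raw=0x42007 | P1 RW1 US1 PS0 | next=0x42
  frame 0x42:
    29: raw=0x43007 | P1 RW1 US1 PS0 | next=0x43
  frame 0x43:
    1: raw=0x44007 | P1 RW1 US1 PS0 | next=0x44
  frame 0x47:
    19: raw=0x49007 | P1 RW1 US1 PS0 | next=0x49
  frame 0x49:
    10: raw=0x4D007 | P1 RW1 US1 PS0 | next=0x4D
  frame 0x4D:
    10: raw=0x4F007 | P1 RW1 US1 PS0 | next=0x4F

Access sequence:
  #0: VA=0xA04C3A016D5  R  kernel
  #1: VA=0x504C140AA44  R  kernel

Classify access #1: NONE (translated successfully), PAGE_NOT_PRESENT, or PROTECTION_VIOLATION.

Trace:
#0 VA=0xA04C3A016D5 (r,kernel):
  L0 @0x3B[20] → 0x3E007  P=1,RW=1,US=1,PS=0
  L1 @0x3E[19] → 0x42007  P=1,RW=1,US=1,PS=0
  L2 @0x42[29] → 0x43007  P=1,RW=1,US=1,PS=0
  L3 @0x43[1] → 0x44007  P=1,RW=1,US=1,PS=0
  ✓ 0x446D5  — 4 lookups
#1 VA=0x504C140AA44 (r,kernel):
  L0 @0x3B[10] → 0x47007  P=1,RW=1,US=1,PS=0
  L1 @0x47[19] → 0x49007  P=1,RW=1,US=1,PS=0
  L2 @0x49[10] → 0x4D007  P=1,RW=1,US=1,PS=0
  L3 @0x4D[10] → 0x4F007  P=1,RW=1,US=1,PS=0
  ✓ 0x4FA44  — 4 lookups

Access #1 fault: NONE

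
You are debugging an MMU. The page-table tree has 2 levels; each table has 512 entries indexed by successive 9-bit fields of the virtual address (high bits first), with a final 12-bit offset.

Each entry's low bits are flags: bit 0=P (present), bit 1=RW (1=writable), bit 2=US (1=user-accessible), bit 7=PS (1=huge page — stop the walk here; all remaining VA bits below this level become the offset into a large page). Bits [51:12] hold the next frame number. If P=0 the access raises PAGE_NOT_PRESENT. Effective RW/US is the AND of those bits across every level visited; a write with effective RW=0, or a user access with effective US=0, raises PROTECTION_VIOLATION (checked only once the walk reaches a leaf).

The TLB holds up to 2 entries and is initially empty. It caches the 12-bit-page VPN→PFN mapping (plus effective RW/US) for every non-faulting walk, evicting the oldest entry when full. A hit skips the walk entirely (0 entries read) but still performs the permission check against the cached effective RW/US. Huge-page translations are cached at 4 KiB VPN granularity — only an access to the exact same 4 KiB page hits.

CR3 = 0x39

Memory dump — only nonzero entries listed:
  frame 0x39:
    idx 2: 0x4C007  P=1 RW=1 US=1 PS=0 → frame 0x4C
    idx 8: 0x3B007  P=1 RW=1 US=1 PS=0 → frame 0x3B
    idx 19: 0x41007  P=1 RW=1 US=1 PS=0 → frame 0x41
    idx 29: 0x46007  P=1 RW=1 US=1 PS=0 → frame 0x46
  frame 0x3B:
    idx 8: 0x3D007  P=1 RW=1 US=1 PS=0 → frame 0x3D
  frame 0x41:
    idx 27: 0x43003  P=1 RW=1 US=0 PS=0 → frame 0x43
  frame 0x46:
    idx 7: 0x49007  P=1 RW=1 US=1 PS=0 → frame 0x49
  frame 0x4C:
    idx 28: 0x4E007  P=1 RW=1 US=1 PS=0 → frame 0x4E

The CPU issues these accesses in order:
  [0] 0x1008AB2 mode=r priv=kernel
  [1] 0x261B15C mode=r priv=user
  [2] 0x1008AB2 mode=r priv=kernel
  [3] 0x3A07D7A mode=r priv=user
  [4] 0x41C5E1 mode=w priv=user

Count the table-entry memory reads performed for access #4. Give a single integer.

Per-access translation:
#0 VA=0x1008AB2 (r,kernel):
  L0 @0x39[8] → 0x3B007  P=1,RW=1,US=1,PS=0
  L1 @0x3B[8] → 0x3D007  P=1,RW=1,US=1,PS=0
  ✓ 0x3DAB2  — 2 lookups
#1 VA=0x261B15C (r,user):
  L0 @0x39[19] → 0x41007  P=1,RW=1,US=1,PS=0
  L1 @0x41[27] → 0x43003  P=1,RW=1,US=0,PS=0
  ✗ PROTECTION_VIOLATION  [2 reads]
#2 VA=0x1008AB2 (r,kernel):
  TLB hit vpn=0x1008 → PA=0x3DAB2
#3 VA=0x3A07D7A (r,user):
  L0 @0x39[29] → 0x46007  P=1,RW=1,US=1,PS=0
  L1 @0x46[7] → 0x49007  P=1,RW=1,US=1,PS=0
  ✓ 0x49D7A  — 2 lookups
#4 VA=0x41C5E1 (w,user):
  L0 @0x39[2] → 0x4C007  P=1,RW=1,US=1,PS=0
  L1 @0x4C[28] → 0x4E007  P=1,RW=1,US=1,PS=0
  ✓ 0x4E5E1  — 2 lookups

Entries read for #4: 2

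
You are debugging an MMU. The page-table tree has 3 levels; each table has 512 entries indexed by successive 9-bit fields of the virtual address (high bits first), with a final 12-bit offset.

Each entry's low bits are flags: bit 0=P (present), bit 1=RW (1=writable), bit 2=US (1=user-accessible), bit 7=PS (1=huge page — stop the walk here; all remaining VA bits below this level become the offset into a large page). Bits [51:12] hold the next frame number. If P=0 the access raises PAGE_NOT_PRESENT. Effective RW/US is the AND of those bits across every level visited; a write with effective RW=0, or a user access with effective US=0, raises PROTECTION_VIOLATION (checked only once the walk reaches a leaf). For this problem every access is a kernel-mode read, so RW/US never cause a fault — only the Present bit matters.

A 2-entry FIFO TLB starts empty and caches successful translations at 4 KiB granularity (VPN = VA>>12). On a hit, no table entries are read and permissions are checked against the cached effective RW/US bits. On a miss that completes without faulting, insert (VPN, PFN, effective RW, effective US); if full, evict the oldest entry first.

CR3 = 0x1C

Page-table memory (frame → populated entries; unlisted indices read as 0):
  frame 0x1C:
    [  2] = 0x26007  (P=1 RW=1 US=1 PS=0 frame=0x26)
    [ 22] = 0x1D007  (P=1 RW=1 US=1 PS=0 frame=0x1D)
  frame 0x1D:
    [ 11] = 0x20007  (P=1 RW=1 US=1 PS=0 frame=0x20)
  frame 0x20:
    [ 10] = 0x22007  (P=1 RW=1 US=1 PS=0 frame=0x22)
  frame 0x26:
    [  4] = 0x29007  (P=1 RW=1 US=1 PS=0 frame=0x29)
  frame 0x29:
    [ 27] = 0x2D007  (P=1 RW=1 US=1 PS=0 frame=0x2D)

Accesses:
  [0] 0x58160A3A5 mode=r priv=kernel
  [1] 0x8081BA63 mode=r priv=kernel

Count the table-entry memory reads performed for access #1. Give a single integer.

Walk each access:
#0 VA=0x58160A3A5 (r,kernel):
  [0] read 0x1C idx=22: raw=0x1D007 flags P=1 W=1 U=1 S=0
  [1] read 0x1D idx=11: raw=0x20007 flags P=1 W=1 U=1 S=0
  [2] read 0x20 idx=10: raw=0x22007 flags P=1 W=1 U=1 S=0
  ⇒ phys 0x223A5  [3 reads]
#1 VA=0x8081BA63 (r,kernel):
  [0] read 0x1C idx=2: raw=0x26007 flags P=1 W=1 U=1 S=0
  [1] read 0x26 idx=4: raw=0x29007 flags P=1 W=1 U=1 S=0
  [2] read 0x29 idx=27: raw=0x2D007 flags P=1 W=1 U=1 S=0
  ⇒ phys 0x2DA63  [3 reads]

Entries read for #1: 3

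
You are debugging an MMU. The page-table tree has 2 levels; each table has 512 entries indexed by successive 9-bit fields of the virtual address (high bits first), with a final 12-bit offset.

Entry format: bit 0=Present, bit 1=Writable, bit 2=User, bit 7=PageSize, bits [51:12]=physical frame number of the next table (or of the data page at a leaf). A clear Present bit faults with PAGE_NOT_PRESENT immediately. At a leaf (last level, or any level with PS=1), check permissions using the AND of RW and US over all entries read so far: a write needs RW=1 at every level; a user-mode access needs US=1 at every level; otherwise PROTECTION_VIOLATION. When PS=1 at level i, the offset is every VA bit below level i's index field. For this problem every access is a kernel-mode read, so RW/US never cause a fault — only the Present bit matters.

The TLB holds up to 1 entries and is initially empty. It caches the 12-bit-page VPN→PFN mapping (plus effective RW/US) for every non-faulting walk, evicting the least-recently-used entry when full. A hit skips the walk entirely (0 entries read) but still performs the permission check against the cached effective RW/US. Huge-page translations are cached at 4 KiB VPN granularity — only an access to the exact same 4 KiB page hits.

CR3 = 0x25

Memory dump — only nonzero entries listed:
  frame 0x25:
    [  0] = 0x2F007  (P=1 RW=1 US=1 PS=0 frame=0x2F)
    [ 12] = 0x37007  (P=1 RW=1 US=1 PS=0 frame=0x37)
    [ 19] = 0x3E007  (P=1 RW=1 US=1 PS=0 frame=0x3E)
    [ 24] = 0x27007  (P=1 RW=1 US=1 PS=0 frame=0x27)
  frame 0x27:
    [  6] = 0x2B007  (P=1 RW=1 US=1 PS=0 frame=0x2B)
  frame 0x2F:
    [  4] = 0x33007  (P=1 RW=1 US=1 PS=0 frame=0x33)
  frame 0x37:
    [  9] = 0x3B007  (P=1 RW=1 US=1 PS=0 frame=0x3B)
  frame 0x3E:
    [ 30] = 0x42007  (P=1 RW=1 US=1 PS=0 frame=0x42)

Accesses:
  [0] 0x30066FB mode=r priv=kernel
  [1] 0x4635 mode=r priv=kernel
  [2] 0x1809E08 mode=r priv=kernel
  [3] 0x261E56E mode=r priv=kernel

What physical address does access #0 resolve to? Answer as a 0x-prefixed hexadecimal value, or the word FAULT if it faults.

Walk each access:
#0 VA=0x30066FB (r,kernel):
  L0 @0x25[24] → 0x27007  P=1,RW=1,US=1,PS=0
  L1 @0x27[6] → 0x2B007  P=1,RW=1,US=1,PS=0
  → PA=0x2B6FB  (2 entries read)
#1 VA=0x4635 (r,kernel):
  L0 @0x25[0] → 0x2F007  P=1,RW=1,US=1,PS=0
  L1 @0x2F[4] → 0x33007  P=1,RW=1,US=1,PS=0
  → PA=0x33635  (2 entries read)
#2 VA=0x1809E08 (r,kernel):
  L0 @0x25[12] → 0x37007  P=1,RW=1,US=1,PS=0
  L1 @0x37[9] → 0x3B007  P=1,RW=1,US=1,PS=0
  → PA=0x3BE08  (2 entries read)
#3 VA=0x261E56E (r,kernel):
  L0 @0x25[19] → 0x3E007  P=1,RW=1,US=1,PS=0
  L1 @0x3E[30] → 0x42007  P=1,RW=1,US=1,PS=0
  → PA=0x4256E  (2 entries read)

Access #0 PA: 0x2B6FB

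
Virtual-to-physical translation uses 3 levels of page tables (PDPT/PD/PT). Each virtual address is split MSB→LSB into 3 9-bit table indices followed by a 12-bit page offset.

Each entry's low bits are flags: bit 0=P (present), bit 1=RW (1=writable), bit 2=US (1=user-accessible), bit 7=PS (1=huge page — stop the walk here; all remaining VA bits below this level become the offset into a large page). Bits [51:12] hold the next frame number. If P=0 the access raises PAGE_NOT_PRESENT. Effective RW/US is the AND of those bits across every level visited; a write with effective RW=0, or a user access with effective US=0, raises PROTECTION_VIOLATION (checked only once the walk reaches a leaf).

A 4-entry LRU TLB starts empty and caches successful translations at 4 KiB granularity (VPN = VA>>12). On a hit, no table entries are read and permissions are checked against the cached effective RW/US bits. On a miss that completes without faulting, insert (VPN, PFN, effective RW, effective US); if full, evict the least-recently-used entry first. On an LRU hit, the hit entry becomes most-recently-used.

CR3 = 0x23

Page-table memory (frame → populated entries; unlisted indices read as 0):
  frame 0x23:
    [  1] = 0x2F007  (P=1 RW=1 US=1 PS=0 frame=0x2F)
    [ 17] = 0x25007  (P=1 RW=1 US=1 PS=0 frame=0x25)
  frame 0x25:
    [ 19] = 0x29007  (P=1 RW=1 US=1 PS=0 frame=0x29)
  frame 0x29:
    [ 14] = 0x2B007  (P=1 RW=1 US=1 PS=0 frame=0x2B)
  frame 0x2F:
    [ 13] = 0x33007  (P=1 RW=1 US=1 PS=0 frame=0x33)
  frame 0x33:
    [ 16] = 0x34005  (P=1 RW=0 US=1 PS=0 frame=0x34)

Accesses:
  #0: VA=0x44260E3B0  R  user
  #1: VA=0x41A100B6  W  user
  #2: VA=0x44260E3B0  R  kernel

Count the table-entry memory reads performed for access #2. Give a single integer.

Per-access translation:
#0 VA=0x44260E3B0 (r,user):
  lvl0: tbl 0x23, slot 17 ⇒ 0x25007 (P1/RW1/US1/PS0)
  lvl1: tbl 0x25, slot 19 ⇒ 0x29007 (P1/RW1/US1/PS0)
  lvl2: tbl 0x29, slot 14 ⇒ 0x2B007 (P1/RW1/US1/PS0)
  → PA=0x2B3B0  (3 entries read)
#1 VA=0x41A100B6 (w,user):
  lvl0: tbl 0x23, slot 1 ⇒ 0x2F007 (P1/RW1/US1/PS0)
  lvl1: tbl 0x2F, slot 13 ⇒ 0x33007 (P1/RW1/US1/PS0)
  lvl2: tbl 0x33, slot 16 ⇒ 0x34005 (P1/RW0/US1/PS0)
  → PROTECTION_VIOLATION  (3 entries read)
#2 VA=0x44260E3B0 (r,kernel):
  TLB hit vpn=0x44260E → PA=0x2B3B0

Entries read for #2: 0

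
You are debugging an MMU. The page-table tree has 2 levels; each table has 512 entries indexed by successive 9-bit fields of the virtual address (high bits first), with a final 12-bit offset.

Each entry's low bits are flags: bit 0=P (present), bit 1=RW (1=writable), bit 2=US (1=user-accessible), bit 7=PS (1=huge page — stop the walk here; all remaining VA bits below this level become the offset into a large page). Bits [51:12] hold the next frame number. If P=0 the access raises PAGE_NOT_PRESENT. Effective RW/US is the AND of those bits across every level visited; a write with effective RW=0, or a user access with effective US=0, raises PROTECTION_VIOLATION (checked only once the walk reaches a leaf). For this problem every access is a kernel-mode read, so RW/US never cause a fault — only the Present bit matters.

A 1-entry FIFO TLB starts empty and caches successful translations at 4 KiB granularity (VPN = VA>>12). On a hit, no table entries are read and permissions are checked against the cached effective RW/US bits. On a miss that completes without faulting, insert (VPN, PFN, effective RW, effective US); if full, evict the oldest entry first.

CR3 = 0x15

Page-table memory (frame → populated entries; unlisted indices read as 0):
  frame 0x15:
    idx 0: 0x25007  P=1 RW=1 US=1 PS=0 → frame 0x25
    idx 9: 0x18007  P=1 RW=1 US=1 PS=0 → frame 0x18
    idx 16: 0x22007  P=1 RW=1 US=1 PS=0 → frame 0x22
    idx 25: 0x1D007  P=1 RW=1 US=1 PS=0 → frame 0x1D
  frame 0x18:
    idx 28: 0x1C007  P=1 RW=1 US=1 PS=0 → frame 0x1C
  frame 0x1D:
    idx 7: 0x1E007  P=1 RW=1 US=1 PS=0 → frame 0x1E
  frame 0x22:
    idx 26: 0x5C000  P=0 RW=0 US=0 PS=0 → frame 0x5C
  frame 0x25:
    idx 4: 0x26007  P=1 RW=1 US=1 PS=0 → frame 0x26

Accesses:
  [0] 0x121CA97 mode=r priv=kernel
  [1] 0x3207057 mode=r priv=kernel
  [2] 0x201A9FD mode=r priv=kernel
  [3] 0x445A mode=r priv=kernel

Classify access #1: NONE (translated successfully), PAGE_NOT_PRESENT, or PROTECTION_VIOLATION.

Trace:
#0 VA=0x121CA97 (r,kernel):
  lvl0: tbl 0x15, slot 9 ⇒ 0x18007 (P1/RW1/US1/PS0)
  lvl1: tbl 0x18, slot 28 ⇒ 0x1C007 (P1/RW1/US1/PS0)
  ⇒ phys 0x1CA97  [2 reads]
#1 VA=0x3207057 (r,kernel):
  lvl0: tbl 0x15, slot 25 ⇒ 0x1D007 (P1/RW1/US1/PS0)
  lvl1: tbl 0x1D, slot 7 ⇒ 0x1E007 (P1/RW1/US1/PS0)
  ⇒ phys 0x1E057  [2 reads]
#2 VA=0x201A9FD (r,kernel):
  lvl0: tbl 0x15, slot 16 ⇒ 0x22007 (P1/RW1/US1/PS0)
  lvl1: tbl 0x22, slot 26 ⇒ 0x5C000 (P0/RW0/US0/PS0)
  ✗ PAGE_NOT_PRESENT  [2 reads]
#3 VA=0x445A (r,kernel):
  lvl0: tbl 0x15, slot 0 ⇒ 0x25007 (P1/RW1/US1/PS0)
  lvl1: tbl 0x25, slot 4 ⇒ 0x26007 (P1/RW1/US1/PS0)
  ⇒ phys 0x2645A  [2 reads]

Access #1 fault: NONE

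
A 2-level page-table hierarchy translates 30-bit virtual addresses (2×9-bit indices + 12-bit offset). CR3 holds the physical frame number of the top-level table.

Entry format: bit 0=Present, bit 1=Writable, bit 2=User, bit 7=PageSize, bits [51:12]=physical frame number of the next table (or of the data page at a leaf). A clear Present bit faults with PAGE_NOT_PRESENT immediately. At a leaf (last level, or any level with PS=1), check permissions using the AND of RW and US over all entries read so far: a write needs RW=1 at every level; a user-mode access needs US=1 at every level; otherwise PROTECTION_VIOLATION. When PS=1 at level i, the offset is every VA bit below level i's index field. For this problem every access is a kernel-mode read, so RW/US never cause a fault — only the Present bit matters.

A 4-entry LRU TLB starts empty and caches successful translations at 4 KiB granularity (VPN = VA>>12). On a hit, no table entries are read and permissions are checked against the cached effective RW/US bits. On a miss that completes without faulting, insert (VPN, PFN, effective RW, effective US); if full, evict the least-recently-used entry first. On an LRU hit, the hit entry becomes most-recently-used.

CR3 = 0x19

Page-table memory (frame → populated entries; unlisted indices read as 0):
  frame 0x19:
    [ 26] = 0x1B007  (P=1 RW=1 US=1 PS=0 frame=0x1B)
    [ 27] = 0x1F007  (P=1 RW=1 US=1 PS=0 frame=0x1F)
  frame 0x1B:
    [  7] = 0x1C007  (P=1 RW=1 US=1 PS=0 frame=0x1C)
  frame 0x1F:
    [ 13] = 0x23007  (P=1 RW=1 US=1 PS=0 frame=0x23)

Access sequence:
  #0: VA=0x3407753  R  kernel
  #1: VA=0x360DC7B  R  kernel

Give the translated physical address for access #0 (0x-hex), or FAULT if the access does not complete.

Walk each access:
#0 VA=0x3407753 (r,kernel):
  lvl0: tbl 0x19, slot 26 ⇒ 0x1B007 (P1/RW1/US1/PS0)
  lvl1: tbl 0x1B, slot 7 ⇒ 0x1C007 (P1/RW1/US1/PS0)
  ✓ 0x1C753  — 2 lookups
#1 VA=0x360DC7B (r,kernel):
  lvl0: tbl 0x19, slot 27 ⇒ 0x1F007 (P1/RW1/US1/PS0)
  lvl1: tbl 0x1F, slot 13 ⇒ 0x23007 (P1/RW1/US1/PS0)
  ✓ 0x23C7B  — 2 lookups

Access #0 PA: 0x1C753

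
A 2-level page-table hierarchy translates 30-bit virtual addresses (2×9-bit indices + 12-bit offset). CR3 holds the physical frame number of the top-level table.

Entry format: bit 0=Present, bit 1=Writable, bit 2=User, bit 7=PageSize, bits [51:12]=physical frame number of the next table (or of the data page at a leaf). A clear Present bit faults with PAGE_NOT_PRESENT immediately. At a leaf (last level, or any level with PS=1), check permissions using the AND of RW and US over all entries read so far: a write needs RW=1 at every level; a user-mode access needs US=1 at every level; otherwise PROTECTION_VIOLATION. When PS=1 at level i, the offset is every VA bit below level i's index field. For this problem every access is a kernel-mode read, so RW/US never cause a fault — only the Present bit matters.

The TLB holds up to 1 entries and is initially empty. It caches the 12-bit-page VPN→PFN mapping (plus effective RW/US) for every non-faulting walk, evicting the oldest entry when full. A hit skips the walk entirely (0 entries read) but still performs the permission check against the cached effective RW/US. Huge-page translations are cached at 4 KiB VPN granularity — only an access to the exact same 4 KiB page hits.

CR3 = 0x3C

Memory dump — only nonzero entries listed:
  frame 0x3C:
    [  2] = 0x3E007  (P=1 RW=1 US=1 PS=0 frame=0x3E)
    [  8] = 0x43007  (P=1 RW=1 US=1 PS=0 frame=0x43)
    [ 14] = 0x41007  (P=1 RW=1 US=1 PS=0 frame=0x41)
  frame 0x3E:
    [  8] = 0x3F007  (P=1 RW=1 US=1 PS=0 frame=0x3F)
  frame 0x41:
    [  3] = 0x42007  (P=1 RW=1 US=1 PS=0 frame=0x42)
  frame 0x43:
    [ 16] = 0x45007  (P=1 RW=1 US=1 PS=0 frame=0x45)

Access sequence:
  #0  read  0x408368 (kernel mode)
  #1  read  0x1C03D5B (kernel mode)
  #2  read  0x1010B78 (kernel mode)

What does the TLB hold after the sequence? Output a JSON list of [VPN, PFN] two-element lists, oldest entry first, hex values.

Trace:
#0 VA=0x408368 (r,kernel):
  lvl0: tbl 0x3C, slot 2 ⇒ 0x3E007 (P1/RW1/US1/PS0)
  lvl1: tbl 0x3E, slot 8 ⇒ 0x3F007 (P1/RW1/US1/PS0)
  ⇒ phys 0x3F368  [2 reads]
#1 VA=0x1C03D5B (r,kernel):
  lvl0: tbl 0x3C, slot 14 ⇒ 0x41007 (P1/RW1/US1/PS0)
  lvl1: tbl 0x41, slot 3 ⇒ 0x42007 (P1/RW1/US1/PS0)
  ⇒ phys 0x42D5B  [2 reads]
#2 VA=0x1010B78 (r,kernel):
  lvl0: tbl 0x3C, slot 8 ⇒ 0x43007 (P1/RW1/US1/PS0)
  lvl1: tbl 0x43, slot 16 ⇒ 0x45007 (P1/RW1/US1/PS0)
  ⇒ phys 0x45B78  [2 reads]

TLB: [["0x1010", "0x45"]]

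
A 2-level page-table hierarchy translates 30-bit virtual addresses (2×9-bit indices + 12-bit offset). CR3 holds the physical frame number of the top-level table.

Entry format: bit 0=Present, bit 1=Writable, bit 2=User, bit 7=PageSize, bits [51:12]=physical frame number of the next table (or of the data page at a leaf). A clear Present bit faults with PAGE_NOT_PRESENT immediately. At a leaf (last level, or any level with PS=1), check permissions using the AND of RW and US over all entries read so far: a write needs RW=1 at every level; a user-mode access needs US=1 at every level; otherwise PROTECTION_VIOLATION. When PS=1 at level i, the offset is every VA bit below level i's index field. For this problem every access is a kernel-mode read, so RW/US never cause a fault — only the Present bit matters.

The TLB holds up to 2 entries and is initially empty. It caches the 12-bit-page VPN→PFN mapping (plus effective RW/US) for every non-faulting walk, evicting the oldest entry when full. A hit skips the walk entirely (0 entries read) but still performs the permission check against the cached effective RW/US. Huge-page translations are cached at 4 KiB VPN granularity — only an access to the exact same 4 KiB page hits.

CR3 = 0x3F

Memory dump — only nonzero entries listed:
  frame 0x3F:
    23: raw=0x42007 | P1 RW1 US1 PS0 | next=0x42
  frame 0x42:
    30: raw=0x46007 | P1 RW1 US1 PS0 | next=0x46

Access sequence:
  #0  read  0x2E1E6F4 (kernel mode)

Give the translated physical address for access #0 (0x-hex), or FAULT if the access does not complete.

Trace:
#0 VA=0x2E1E6F4 (r,kernel):
  [0] read 0x3F idx=23: raw=0x42007 flags P=1 W=1 U=1 S=0
  [1] read 0x42 idx=30: raw=0x46007 flags P=1 W=1 U=1 S=0
  → PA=0x466F4  (2 entries read)

Access #0 PA: 0x466F4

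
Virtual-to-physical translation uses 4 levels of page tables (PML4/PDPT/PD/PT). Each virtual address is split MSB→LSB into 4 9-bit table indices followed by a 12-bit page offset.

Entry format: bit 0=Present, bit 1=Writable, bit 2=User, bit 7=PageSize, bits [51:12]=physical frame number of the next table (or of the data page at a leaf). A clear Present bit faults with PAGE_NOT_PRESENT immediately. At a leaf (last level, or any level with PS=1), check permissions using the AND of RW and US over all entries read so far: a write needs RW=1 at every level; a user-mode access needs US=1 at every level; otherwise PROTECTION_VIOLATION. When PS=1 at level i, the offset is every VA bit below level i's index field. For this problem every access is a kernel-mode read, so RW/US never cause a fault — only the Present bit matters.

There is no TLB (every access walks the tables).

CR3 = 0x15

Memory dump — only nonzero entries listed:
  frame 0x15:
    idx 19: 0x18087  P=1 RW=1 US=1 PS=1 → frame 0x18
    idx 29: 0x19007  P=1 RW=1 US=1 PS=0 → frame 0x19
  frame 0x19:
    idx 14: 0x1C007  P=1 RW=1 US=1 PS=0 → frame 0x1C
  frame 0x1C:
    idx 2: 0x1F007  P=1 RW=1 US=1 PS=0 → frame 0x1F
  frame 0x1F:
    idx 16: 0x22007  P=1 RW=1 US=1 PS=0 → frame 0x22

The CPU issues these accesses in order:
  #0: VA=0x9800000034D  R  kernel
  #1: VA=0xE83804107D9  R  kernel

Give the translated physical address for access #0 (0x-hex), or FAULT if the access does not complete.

Per-access translation:
#0 VA=0x9800000034D (r,kernel):
  L0 @0x15[19] → 0x18087  P=1,RW=1,US=1,PS=1
  ⇒ phys 0x1834D (huge @L0)  [1 reads]
#1 VA=0xE83804107D9 (r,kernel):
  L0 @0x15[29] → 0x19007  P=1,RW=1,US=1,PS=0
  L1 @0x19[14] → 0x1C007  P=1,RW=1,US=1,PS=0
  L2 @0x1C[2] → 0x1F007  P=1,RW=1,US=1,PS=0
  L3 @0x1F[16] → 0x22007  P=1,RW=1,US=1,PS=0
  ⇒ phys 0x227D9  [4 reads]

Access #0 PA: 0x1834D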